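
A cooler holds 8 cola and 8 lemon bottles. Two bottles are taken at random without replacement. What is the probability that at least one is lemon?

23/30

P(no lemon) = 8/16 × 7/15 = 56/240 = 7/30.
P(at least one) = 1 − 7/30 = 23/30.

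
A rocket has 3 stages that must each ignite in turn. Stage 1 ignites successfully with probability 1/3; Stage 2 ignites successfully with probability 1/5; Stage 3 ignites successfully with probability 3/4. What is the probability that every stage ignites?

1/20

The events are sequential, so multiply the conditional probabilities:
P = 1/3 × 1/5 × 3/4 = 3/60 = 1/20.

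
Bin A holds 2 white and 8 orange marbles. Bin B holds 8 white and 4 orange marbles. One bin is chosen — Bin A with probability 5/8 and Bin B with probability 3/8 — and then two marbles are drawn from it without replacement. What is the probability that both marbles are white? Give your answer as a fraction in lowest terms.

From Bin A: P(both white) = (2/10)(1/9) = 1/45.
From Bin B: P(both white) = (8/12)(7/11) = 14/33.
Total probability = (5/8)(1/45) + (3/8)(14/33) = 137/792.

137/792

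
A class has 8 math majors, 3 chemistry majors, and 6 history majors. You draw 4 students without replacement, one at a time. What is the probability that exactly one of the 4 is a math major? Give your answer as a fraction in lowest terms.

One ordering (a math major drawn first) has probability 8/17 × 9/16 × 8/15 × 7/14 = 4032/57120 = 6/85.
There are C(4,1) = 4 such orderings, each equally likely, so P = 4 × 6/85 = 24/85.

24/85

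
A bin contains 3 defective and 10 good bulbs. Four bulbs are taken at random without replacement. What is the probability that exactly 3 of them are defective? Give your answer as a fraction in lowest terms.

2/143

One ordering (defective drawn first) has probability 3/13 × 2/12 × 1/11 × 10/10 = 60/17160 = 1/286.
There are C(4,3) = 4 such orderings, each equally likely, so P = 4 × 1/286 = 2/143.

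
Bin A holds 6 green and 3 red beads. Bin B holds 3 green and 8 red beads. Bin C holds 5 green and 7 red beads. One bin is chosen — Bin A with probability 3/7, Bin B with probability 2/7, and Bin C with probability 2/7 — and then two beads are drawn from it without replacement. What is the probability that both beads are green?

1097/4620

From Bin A: P(both green) = (6/9)(5/8) = 5/12.
From Bin B: P(both green) = (3/11)(2/10) = 3/55.
From Bin C: P(both green) = (5/12)(4/11) = 5/33.
Total probability = (3/7)(5/12) + (2/7)(3/55) + (2/7)(5/33) = 1097/4620.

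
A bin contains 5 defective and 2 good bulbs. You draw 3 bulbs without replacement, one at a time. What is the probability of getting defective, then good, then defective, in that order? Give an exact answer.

Chain rule:
P = 5/7 × 2/6 × 4/5 = 40/210 = 4/21.

4/21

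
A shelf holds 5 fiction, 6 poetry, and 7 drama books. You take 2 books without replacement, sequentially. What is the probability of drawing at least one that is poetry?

29/51

P(no poetry) = 12/18 × 11/17 = 132/306 = 22/51.
P(at least one) = 1 − 22/51 = 29/51.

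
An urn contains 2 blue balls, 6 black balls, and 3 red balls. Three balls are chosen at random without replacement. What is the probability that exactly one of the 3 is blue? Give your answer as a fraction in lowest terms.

One ordering (blue drawn first) has probability 2/11 × 9/10 × 8/9 = 144/990 = 8/55.
There are C(3,1) = 3 such orderings, each equally likely, so P = 3 × 8/55 = 24/55.

24/55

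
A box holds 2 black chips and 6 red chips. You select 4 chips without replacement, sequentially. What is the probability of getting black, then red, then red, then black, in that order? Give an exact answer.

Multiply the probability of each draw given the previous ones:
P = 2/8 × 6/7 × 5/6 × 1/5 = 60/1680 = 1/28.

1/28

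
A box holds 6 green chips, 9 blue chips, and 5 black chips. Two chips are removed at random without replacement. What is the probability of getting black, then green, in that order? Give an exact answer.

3/38

Each draw changes the counts, so multiply the conditional probabilities along the sequence:
P = 5/20 × 6/19 = 30/380 = 3/38.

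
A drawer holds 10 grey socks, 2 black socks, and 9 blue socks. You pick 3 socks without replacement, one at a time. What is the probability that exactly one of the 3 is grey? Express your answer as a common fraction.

55/133

One ordering (grey drawn first) has probability 10/21 × 11/20 × 10/19 = 1100/7980 = 55/399.
There are C(3,1) = 3 such orderings, each equally likely, so P = 3 × 55/399 = 55/133.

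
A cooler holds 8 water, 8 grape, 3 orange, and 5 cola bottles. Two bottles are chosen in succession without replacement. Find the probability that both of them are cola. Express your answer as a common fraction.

P(all cola) = 5/24 × 4/23 = 20/552 = 5/138.

5/138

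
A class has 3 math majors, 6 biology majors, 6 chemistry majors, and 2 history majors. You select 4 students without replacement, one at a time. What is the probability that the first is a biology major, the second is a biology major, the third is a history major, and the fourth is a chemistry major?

Chain rule:
P = 6/17 × 5/16 × 2/15 × 6/14 = 360/57120 = 3/476.

3/476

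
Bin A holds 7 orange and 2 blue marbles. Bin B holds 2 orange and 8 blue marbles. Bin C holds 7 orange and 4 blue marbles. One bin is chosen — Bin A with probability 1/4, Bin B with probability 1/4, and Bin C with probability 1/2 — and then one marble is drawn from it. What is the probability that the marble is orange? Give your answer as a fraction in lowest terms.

557/990

From Bin A: P(orange) = 7/9.
From Bin B: P(orange) = 2/10.
From Bin C: P(orange) = 7/11.
Total probability = (1/4)(7/9) + (1/4)(2/10) + (1/2)(7/11) = 557/990.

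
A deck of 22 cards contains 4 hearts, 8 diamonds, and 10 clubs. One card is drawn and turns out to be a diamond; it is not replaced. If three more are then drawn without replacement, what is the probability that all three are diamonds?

1/38

With the first card removed, 7 diamonds remain out of 21.
P = 7/21 × 6/20 × 5/19 = 210/7980 = 1/38.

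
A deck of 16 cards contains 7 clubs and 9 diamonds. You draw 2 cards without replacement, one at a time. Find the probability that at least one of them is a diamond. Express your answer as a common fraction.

P(no diamonds) = 7/16 × 6/15 = 42/240 = 7/40.
P(at least one) = 1 − 7/40 = 33/40.

33/40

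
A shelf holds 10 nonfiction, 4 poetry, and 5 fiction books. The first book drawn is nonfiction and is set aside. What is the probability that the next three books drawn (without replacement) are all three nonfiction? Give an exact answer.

7/68

After the first draw, 9 of the remaining 18 books are nonfiction.
P = 9/18 × 8/17 × 7/16 = 504/4896 = 7/68.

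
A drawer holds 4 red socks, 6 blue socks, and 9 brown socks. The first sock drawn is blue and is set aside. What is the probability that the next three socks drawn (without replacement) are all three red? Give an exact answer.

After the first draw, 4 of the remaining 18 socks are red.
P = 4/18 × 3/17 × 2/16 = 24/4896 = 1/204.

1/204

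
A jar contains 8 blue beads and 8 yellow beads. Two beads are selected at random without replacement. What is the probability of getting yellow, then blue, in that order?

Each draw changes the counts, so multiply the conditional probabilities along the sequence:
P = 8/16 × 8/15 = 64/240 = 4/15.

4/15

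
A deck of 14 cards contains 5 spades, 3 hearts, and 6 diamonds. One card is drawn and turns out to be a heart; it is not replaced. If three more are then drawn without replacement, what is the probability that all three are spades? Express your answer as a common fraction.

5/143

With the first card removed, 5 spades remain out of 13.
P = 5/13 × 4/12 × 3/11 = 60/1716 = 5/143.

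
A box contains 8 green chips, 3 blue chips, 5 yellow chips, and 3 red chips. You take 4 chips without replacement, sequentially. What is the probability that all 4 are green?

35/1938

P = 8/19 × 7/18 × 6/17 × 5/16 = 1680/93024 = 35/1938.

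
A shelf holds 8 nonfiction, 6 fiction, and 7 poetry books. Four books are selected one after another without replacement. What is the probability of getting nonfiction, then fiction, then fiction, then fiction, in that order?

8/1197

Each draw changes the counts, so multiply the conditional probabilities along the sequence:
P = 8/21 × 6/20 × 5/19 × 4/18 = 960/143640 = 8/1197.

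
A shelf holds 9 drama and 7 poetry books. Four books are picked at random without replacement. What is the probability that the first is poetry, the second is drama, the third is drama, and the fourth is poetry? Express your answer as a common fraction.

9/130

Each draw changes the counts, so multiply the conditional probabilities along the sequence:
P = 7/16 × 9/15 × 8/14 × 6/13 = 3024/43680 = 9/130.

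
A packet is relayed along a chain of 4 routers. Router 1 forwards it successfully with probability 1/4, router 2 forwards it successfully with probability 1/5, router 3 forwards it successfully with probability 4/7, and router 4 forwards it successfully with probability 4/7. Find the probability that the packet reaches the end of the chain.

4/245

Multiplying along the chain,
P = 1/4 × 1/5 × 4/7 × 4/7 = 16/980 = 4/245.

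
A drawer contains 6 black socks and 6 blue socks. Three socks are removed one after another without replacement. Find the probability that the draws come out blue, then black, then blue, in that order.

3/22

Multiply the probability of each draw given the previous ones:
P = 6/12 × 6/11 × 5/10 = 180/1320 = 3/22.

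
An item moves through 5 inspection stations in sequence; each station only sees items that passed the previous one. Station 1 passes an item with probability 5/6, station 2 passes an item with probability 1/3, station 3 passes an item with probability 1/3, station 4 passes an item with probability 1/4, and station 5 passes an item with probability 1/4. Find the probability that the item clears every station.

The events are sequential, so multiply the conditional probabilities:
P = 5/6 × 1/3 × 1/3 × 1/4 × 1/4 = 5/864.

5/864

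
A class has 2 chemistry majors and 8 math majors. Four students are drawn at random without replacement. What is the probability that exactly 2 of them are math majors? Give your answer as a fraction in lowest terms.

One ordering (math majors drawn first) has probability 8/10 × 7/9 × 2/8 × 1/7 = 112/5040 = 1/45.
There are C(4,2) = 6 such orderings, each equally likely, so P = 6 × 1/45 = 2/15.

2/15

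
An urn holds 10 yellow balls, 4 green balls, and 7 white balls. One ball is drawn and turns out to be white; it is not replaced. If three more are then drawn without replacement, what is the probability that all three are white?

With the first ball removed, 6 white remain out of 20.
P = 6/20 × 5/19 × 4/18 = 120/6840 = 1/57.

1/57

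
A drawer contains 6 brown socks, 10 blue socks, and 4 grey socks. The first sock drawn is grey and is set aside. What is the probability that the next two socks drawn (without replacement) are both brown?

After the first draw, 6 of the remaining 19 socks are brown.
P = 6/19 × 5/18 = 30/342 = 5/57.

5/57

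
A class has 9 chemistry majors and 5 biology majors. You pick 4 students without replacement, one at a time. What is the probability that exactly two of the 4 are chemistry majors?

One ordering (chemistry majors drawn first) has probability 9/14 × 8/13 × 5/12 × 4/11 = 1440/24024 = 60/1001.
There are C(4,2) = 6 such orderings, each equally likely, so P = 6 × 60/1001 = 360/1001.

360/1001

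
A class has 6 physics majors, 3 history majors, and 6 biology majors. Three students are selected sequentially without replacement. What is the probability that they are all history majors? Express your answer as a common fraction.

1/455

P = 3/15 × 2/14 × 1/13 = 6/2730 = 1/455.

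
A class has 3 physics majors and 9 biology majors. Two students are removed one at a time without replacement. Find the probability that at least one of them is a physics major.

5/11

P(no physics majors) = 9/12 × 8/11 = 72/132 = 6/11.
P(at least one) = 1 − 6/11 = 5/11.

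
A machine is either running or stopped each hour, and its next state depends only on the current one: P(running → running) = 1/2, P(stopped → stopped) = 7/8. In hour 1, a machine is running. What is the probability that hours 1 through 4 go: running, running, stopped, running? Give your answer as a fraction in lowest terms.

1/32

Hour 1 is given. For each transition, use the conditional probability from the current state:
P(running | running) = 1/2; P(stopped | running) = 1/2; P(running | stopped) = 1/8.
P = 1/2 × 1/2 × 1/8 = 1/32.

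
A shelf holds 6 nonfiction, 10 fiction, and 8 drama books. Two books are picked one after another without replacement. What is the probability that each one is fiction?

P = 10/24 × 9/23 = 90/552 = 15/92.

15/92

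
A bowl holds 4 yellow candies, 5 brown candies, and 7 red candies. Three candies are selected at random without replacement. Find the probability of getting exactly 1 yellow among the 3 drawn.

33/70

One ordering (yellow drawn first) has probability 4/16 × 12/15 × 11/14 = 528/3360 = 11/70.
There are C(3,1) = 3 such orderings, each equally likely, so P = 3 × 11/70 = 33/70.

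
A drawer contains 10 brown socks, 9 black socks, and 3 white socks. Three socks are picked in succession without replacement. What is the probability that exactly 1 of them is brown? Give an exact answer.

3/7

One ordering (brown drawn first) has probability 10/22 × 12/21 × 11/20 = 1320/9240 = 1/7.
There are C(3,1) = 3 such orderings, each equally likely, so P = 3 × 1/7 = 3/7.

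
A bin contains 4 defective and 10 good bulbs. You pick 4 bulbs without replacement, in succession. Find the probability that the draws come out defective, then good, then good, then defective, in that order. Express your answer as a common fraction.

Multiply the probability of each draw given the previous ones:
P = 4/14 × 10/13 × 9/12 × 3/11 = 1080/24024 = 45/1001.

45/1001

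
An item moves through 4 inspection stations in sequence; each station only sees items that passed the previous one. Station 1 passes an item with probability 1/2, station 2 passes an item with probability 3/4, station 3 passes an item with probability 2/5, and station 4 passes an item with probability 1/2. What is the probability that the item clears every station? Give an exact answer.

3/40

The events are sequential, so multiply the conditional probabilities:
P = 1/2 × 3/4 × 2/5 × 1/2 = 6/80 = 3/40.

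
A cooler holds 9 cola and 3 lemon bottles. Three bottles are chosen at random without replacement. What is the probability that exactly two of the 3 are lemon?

27/220

One ordering (lemon drawn first) has probability 3/12 × 2/11 × 9/10 = 54/1320 = 9/220.
There are C(3,2) = 3 such orderings, each equally likely, so P = 3 × 9/220 = 27/220.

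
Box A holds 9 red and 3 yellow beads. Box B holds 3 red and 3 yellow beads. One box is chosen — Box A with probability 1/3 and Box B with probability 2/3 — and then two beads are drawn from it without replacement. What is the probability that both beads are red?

52/165

From Box A: P(both red) = (9/12)(8/11) = 6/11.
From Box B: P(both red) = (3/6)(2/5) = 1/5.
Total probability = (1/3)(6/11) + (2/3)(1/5) = 52/165.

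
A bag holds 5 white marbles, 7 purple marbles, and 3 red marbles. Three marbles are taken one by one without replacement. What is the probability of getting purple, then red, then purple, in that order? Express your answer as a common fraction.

3/65

Each draw changes the counts, so multiply the conditional probabilities along the sequence:
P = 7/15 × 3/14 × 6/13 = 126/2730 = 3/65.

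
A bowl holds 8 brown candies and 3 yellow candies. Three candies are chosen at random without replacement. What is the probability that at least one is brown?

164/165

P(no brown) = 3/11 × 2/10 × 1/9 = 6/990 = 1/165.
P(at least one) = 1 − 1/165 = 164/165.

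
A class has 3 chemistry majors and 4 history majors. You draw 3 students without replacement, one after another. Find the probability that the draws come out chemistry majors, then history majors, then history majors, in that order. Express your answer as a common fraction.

6/35

Each draw changes the counts, so multiply the conditional probabilities along the sequence:
P = 3/7 × 4/6 × 3/5 = 36/210 = 6/35.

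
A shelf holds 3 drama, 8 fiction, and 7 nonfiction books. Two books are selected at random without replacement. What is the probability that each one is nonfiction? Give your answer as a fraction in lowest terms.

P(all nonfiction) = 7/18 × 6/17 = 42/306 = 7/51.

7/51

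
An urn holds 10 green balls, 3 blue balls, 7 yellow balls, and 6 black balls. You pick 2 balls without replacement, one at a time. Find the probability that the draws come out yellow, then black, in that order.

Each draw changes the counts, so multiply the conditional probabilities along the sequence:
P = 7/26 × 6/25 = 42/650 = 21/325.

21/325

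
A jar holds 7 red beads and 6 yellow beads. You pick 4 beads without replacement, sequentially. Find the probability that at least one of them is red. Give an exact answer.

140/143

P(no red) = 6/13 × 5/12 × 4/11 × 3/10 = 360/17160 = 3/143.
P(at least one) = 1 − 3/143 = 140/143.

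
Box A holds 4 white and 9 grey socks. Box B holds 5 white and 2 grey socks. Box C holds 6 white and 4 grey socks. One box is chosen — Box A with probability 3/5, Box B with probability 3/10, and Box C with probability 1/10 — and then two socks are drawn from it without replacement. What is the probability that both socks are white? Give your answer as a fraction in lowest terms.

607/2730

From Box A: P(both white) = (4/13)(3/12) = 1/13.
From Box B: P(both white) = (5/7)(4/6) = 10/21.
From Box C: P(both white) = (6/10)(5/9) = 1/3.
Total probability = (3/5)(1/13) + (3/10)(10/21) + (1/10)(1/3) = 607/2730.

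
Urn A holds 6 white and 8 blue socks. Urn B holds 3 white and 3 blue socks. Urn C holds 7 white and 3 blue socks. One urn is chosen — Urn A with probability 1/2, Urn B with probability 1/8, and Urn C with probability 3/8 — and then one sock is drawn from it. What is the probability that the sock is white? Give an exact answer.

From Urn A: P(white) = 6/14.
From Urn B: P(white) = 3/6.
From Urn C: P(white) = 7/10.
Total probability = (1/2)(6/14) + (1/8)(3/6) + (3/8)(7/10) = 151/280.

151/280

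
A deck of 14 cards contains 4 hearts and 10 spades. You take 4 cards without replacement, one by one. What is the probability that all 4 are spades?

30/143

P = 10/14 × 9/13 × 8/12 × 7/11 = 5040/24024 = 30/143.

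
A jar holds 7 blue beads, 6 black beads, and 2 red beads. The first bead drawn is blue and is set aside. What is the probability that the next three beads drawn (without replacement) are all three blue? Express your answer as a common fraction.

After the first draw, 6 of the remaining 14 beads are blue.
P = 6/14 × 5/13 × 4/12 = 120/2184 = 5/91.

5/91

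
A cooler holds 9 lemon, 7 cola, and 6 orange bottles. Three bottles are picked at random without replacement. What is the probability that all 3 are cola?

1/44

P(every draw is cola) = 7/22 × 6/21 × 5/20 = 210/9240 = 1/44.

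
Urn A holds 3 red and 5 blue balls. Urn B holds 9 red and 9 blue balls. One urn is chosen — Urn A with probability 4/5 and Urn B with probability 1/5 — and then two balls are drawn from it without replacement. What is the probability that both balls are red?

79/595

From Urn A: P(both red) = (3/8)(2/7) = 3/28.
From Urn B: P(both red) = (9/18)(8/17) = 4/17.
Total probability = (4/5)(3/28) + (1/5)(4/17) = 79/595.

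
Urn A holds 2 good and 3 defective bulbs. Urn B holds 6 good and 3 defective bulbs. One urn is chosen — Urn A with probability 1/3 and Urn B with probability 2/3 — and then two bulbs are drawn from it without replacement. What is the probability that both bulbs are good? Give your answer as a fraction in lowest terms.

From Urn A: P(both good) = (2/5)(1/4) = 1/10.
From Urn B: P(both good) = (6/9)(5/8) = 5/12.
Total probability = (1/3)(1/10) + (2/3)(5/12) = 14/45.

14/45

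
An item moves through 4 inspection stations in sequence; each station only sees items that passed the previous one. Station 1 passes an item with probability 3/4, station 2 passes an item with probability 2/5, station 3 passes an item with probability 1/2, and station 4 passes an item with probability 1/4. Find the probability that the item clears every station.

The events are sequential, so multiply the conditional probabilities:
P = 3/4 × 2/5 × 1/2 × 1/4 = 6/160 = 3/80.

3/80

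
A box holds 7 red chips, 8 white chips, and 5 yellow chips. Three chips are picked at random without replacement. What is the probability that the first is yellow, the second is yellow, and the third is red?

Chain rule:
P = 5/20 × 4/19 × 7/18 = 140/6840 = 7/342.

7/342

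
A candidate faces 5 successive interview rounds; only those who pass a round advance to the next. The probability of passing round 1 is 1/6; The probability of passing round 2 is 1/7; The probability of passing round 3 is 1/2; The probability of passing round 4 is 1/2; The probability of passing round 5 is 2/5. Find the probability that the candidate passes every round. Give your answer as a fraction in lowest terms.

1/420

Each stage is reached only if all earlier stages succeed, so
P = 1/6 × 1/7 × 1/2 × 1/2 × 2/5 = 2/840 = 1/420.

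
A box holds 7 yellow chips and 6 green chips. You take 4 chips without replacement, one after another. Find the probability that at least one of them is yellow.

140/143

P(no yellow) = 6/13 × 5/12 × 4/11 × 3/10 = 360/17160 = 3/143.
P(at least one) = 1 − 3/143 = 140/143.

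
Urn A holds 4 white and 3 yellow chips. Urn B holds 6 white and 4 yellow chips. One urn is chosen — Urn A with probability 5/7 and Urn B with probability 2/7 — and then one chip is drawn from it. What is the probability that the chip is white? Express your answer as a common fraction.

From Urn A: P(white) = 4/7.
From Urn B: P(white) = 6/10.
Total probability = (5/7)(4/7) + (2/7)(6/10) = 142/245.

142/245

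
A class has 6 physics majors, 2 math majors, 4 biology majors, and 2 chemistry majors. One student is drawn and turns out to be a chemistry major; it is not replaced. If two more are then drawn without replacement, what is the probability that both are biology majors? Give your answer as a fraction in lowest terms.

1/13

After the first draw, 4 of the remaining 13 students are biology majors.
P = 4/13 × 3/12 = 12/156 = 1/13.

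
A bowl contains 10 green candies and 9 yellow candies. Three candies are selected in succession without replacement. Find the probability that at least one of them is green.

295/323

P(no green) = 9/19 × 8/18 × 7/17 = 504/5814 = 28/323.
P(at least one) = 1 − 28/323 = 295/323.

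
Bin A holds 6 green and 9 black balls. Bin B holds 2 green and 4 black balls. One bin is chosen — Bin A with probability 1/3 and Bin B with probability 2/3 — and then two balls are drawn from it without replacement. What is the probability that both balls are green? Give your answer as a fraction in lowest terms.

From Bin A: P(both green) = (6/15)(5/14) = 1/7.
From Bin B: P(both green) = (2/6)(1/5) = 1/15.
Total probability = (1/3)(1/7) + (2/3)(1/15) = 29/315.

29/315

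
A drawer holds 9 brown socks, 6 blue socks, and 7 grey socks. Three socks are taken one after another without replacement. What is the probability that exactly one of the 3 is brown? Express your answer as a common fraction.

One ordering (brown drawn first) has probability 9/22 × 13/21 × 12/20 = 1404/9240 = 117/770.
There are C(3,1) = 3 such orderings, each equally likely, so P = 3 × 117/770 = 351/770.

351/770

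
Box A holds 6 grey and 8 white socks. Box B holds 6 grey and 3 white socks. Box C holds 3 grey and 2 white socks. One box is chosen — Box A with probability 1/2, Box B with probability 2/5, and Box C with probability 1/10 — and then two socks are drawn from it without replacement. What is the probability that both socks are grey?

7619/27300

From Box A: P(both grey) = (6/14)(5/13) = 15/91.
From Box B: P(both grey) = (6/9)(5/8) = 5/12.
From Box C: P(both grey) = (3/5)(2/4) = 3/10.
Total probability = (1/2)(15/91) + (2/5)(5/12) + (1/10)(3/10) = 7619/27300.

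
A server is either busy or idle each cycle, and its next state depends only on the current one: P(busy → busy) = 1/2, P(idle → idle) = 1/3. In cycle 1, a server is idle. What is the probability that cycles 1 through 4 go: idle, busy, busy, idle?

Cycle 1 is given. For each transition, use the conditional probability from the current state:
P(busy | idle) = 2/3; P(busy | busy) = 1/2; P(idle | busy) = 1/2.
P = 2/3 × 1/2 × 1/2 = 2/12 = 1/6.

1/6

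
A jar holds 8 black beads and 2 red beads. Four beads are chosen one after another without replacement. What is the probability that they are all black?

P = 8/10 × 7/9 × 6/8 × 5/7 = 1680/5040 = 1/3.

1/3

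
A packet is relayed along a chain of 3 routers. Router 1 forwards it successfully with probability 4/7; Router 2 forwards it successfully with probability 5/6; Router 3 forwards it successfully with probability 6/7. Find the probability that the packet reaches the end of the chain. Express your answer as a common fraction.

Each stage is reached only if all earlier stages succeed, so
P = 4/7 × 5/6 × 6/7 = 120/294 = 20/49.

20/49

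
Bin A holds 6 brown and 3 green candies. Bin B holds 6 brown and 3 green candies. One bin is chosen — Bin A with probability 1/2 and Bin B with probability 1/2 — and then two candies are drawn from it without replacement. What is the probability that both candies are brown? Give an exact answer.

From Bin A: P(both brown) = (6/9)(5/8) = 5/12.
From Bin B: P(both brown) = (6/9)(5/8) = 5/12.
Total probability = (1/2)(5/12) + (1/2)(5/12) = 5/12.

5/12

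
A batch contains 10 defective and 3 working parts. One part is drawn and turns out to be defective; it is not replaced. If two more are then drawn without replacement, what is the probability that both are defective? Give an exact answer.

6/11

After the first draw, 9 of the remaining 12 parts are defective.
P = 9/12 × 8/11 = 72/132 = 6/11.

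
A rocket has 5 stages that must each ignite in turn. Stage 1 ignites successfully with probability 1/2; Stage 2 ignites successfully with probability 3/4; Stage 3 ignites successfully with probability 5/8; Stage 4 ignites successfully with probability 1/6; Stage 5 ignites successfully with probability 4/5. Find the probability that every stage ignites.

The events are sequential, so multiply the conditional probabilities:
P = 1/2 × 3/4 × 5/8 × 1/6 × 4/5 = 60/1920 = 1/32.

1/32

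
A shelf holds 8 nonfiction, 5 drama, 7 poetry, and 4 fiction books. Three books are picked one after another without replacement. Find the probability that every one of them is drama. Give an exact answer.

5/1012

P = 5/24 × 4/23 × 3/22 = 60/12144 = 5/1012.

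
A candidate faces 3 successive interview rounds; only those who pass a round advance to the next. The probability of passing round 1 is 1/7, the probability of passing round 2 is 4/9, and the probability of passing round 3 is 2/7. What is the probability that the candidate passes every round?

Multiplying along the chain,
P = 1/7 × 4/9 × 2/7 = 8/441.

8/441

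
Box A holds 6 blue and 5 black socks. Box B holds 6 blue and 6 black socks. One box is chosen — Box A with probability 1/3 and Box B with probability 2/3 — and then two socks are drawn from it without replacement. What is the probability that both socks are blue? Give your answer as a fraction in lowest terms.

8/33

From Box A: P(both blue) = (6/11)(5/10) = 3/11.
From Box B: P(both blue) = (6/12)(5/11) = 5/22.
Total probability = (1/3)(3/11) + (2/3)(5/22) = 8/33.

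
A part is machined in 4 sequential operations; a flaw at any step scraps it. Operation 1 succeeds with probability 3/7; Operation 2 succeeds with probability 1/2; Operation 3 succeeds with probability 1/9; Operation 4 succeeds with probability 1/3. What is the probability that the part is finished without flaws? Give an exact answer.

The events are sequential, so multiply the conditional probabilities:
P = 3/7 × 1/2 × 1/9 × 1/3 = 3/378 = 1/126.

1/126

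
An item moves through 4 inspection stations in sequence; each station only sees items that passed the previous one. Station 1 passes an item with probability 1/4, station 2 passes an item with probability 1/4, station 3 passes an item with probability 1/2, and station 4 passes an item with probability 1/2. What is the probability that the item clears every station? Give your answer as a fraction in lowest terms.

1/64

Multiplying along the chain,
P = 1/4 × 1/4 × 1/2 × 1/2 = 1/64.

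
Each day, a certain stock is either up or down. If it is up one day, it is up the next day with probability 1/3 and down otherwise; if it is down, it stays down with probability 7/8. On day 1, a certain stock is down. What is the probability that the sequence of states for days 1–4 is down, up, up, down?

1/36

Day 1 is given. For each transition, use the conditional probability from the current state:
P(up | down) = 1/8; P(up | up) = 1/3; P(down | up) = 2/3.
P = 1/8 × 1/3 × 2/3 = 2/72 = 1/36.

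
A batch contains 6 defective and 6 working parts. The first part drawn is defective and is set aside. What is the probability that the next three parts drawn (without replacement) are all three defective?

2/33

After the first draw, 5 of the remaining 11 parts are defective.
P = 5/11 × 4/10 × 3/9 = 60/990 = 2/33.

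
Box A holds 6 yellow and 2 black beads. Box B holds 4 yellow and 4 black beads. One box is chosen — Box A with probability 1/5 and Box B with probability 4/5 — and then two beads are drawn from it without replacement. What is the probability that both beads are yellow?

From Box A: P(both yellow) = (6/8)(5/7) = 15/28.
From Box B: P(both yellow) = (4/8)(3/7) = 3/14.
Total probability = (1/5)(15/28) + (4/5)(3/14) = 39/140.

39/140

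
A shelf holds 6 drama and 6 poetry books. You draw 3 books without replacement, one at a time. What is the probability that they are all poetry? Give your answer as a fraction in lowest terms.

1/11

P = 6/12 × 5/11 × 4/10 = 120/1320 = 1/11.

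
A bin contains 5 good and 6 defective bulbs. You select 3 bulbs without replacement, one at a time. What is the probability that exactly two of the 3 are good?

4/11

One ordering (good drawn first) has probability 5/11 × 4/10 × 6/9 = 120/990 = 4/33.
There are C(3,2) = 3 such orderings, each equally likely, so P = 3 × 4/33 = 4/11.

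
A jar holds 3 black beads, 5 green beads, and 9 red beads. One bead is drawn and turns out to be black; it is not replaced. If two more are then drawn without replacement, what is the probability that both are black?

1/120

After the first draw, 2 of the remaining 16 beads are black.
P = 2/16 × 1/15 = 2/240 = 1/120.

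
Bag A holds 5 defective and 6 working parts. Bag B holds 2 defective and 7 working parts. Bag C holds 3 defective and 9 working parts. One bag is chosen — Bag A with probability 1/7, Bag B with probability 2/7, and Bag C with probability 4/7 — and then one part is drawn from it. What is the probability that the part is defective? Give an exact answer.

From Bag A: P(defective) = 5/11.
From Bag B: P(defective) = 2/9.
From Bag C: P(defective) = 3/12.
Total probability = (1/7)(5/11) + (2/7)(2/9) + (4/7)(3/12) = 188/693.

188/693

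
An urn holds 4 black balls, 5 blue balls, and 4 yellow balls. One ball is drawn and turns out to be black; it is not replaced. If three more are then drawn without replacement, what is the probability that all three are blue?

With the first ball removed, 5 blue remain out of 12.
P = 5/12 × 4/11 × 3/10 = 60/1320 = 1/22.

1/22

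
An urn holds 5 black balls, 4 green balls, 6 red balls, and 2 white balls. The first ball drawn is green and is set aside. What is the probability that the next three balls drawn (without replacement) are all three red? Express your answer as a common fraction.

After the first draw, 6 of the remaining 16 balls are red.
P = 6/16 × 5/15 × 4/14 = 120/3360 = 1/28.

1/28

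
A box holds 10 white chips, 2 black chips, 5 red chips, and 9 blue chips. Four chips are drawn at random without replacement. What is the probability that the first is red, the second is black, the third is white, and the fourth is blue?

Chain rule:
P = 5/26 × 2/25 × 10/24 × 9/23 = 900/358800 = 3/1196.

3/1196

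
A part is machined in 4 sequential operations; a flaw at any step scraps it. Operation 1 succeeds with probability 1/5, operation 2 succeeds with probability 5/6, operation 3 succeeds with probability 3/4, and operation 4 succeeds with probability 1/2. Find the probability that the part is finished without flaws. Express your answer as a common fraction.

1/16

The events are sequential, so multiply the conditional probabilities:
P = 1/5 × 5/6 × 3/4 × 1/2 = 15/240 = 1/16.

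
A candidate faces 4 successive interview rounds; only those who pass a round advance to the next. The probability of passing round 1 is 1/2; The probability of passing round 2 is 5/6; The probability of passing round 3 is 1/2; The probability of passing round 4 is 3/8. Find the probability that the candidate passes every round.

Multiplying along the chain,
P = 1/2 × 5/6 × 1/2 × 3/8 = 15/192 = 5/64.

5/64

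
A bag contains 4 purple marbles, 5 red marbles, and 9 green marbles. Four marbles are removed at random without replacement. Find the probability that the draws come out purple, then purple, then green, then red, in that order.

1/136

Chain rule:
P = 4/18 × 3/17 × 9/16 × 5/15 = 540/73440 = 1/136.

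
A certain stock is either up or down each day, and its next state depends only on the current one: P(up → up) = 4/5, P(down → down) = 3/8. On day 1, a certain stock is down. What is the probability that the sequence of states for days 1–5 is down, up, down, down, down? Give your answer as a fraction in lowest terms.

Day 1 is given. For each transition, use the conditional probability from the current state:
P(up | down) = 5/8; P(down | up) = 1/5; P(down | down) = 3/8; P(down | down) = 3/8.
P = 5/8 × 1/5 × 3/8 × 3/8 = 45/2560 = 9/512.

9/512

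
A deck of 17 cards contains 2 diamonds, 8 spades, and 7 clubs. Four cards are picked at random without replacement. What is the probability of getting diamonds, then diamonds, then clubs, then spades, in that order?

1/510

Chain rule:
P = 2/17 × 1/16 × 7/15 × 8/14 = 112/57120 = 1/510.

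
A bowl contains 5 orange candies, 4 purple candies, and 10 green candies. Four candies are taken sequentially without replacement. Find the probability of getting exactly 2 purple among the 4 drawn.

105/646

One ordering (purple drawn first) has probability 4/19 × 3/18 × 15/17 × 14/16 = 2520/93024 = 35/1292.
There are C(4,2) = 6 such orderings, each equally likely, so P = 6 × 35/1292 = 105/646.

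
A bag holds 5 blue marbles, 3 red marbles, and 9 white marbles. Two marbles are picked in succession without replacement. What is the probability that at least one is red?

45/136

P(no red) = 14/17 × 13/16 = 182/272 = 91/136.
P(at least one) = 1 − 91/136 = 45/136.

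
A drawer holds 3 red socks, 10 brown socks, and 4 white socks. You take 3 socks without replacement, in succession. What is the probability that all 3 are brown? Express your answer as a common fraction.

3/17

P(every draw is brown) = 10/17 × 9/16 × 8/15 = 720/4080 = 3/17.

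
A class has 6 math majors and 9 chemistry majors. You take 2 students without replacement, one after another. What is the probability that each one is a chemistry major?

12/35

P = 9/15 × 8/14 = 72/210 = 12/35.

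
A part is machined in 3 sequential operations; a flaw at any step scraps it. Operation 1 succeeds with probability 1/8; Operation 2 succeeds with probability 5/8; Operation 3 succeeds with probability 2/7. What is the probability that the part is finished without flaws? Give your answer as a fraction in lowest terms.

5/224

Multiplying along the chain,
P = 1/8 × 5/8 × 2/7 = 10/448 = 5/224.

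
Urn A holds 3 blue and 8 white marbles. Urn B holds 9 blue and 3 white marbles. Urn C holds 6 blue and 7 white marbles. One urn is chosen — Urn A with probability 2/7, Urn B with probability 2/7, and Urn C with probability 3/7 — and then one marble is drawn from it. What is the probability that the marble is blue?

981/2002

From Urn A: P(blue) = 3/11.
From Urn B: P(blue) = 9/12.
From Urn C: P(blue) = 6/13.
Total probability = (2/7)(3/11) + (2/7)(9/12) + (3/7)(6/13) = 981/2002.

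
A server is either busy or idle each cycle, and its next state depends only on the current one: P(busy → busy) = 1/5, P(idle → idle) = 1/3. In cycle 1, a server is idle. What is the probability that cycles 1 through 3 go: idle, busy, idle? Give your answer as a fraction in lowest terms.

8/15

Cycle 1 is given. For each transition, use the conditional probability from the current state:
P(busy | idle) = 2/3; P(idle | busy) = 4/5.
P = 2/3 × 4/5 = 8/15.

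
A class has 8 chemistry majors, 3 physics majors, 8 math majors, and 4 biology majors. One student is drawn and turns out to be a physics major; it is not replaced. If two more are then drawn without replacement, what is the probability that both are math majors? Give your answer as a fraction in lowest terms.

4/33

With the first student removed, 8 math majors remain out of 22.
P = 8/22 × 7/21 = 56/462 = 4/33.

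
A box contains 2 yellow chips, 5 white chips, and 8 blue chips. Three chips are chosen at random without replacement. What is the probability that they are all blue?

P(every draw is blue) = 8/15 × 7/14 × 6/13 = 336/2730 = 8/65.

8/65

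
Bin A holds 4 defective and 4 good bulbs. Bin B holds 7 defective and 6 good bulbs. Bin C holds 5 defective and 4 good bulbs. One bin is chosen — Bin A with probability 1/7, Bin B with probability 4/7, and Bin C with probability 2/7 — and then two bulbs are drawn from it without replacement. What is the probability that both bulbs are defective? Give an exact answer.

From Bin A: P(both defective) = (4/8)(3/7) = 3/14.
From Bin B: P(both defective) = (7/13)(6/12) = 7/26.
From Bin C: P(both defective) = (5/9)(4/8) = 5/18.
Total probability = (1/7)(3/14) + (4/7)(7/26) + (2/7)(5/18) = 3025/11466.

3025/11466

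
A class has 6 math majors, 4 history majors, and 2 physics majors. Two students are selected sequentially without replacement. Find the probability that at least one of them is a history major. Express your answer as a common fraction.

19/33

P(no history majors) = 8/12 × 7/11 = 56/132 = 14/33.
P(at least one) = 1 − 14/33 = 19/33.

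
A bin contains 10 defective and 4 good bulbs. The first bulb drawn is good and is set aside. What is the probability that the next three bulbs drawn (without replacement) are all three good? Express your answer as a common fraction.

After the first draw, 3 of the remaining 13 bulbs are good.
P = 3/13 × 2/12 × 1/11 = 6/1716 = 1/286.

1/286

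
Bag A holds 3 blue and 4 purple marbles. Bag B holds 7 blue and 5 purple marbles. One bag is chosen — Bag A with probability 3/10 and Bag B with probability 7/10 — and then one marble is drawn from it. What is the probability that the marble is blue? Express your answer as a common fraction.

From Bag A: P(blue) = 3/7.
From Bag B: P(blue) = 7/12.
Total probability = (3/10)(3/7) + (7/10)(7/12) = 451/840.

451/840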